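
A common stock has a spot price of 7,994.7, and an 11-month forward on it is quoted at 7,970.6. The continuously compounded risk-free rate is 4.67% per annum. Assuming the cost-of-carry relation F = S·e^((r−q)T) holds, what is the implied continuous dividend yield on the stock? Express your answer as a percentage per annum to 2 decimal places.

5.00%

From F = S·e^((r−q)T): (r − q) = ln(F/S)/T
ln(7970.6/7994.7) = ln(0.996986) = -0.003019
(r − q) = -0.003019 / (11/12) = -0.003293
q = r − ln(F/S)/T = 0.0467 + 0.003293 = 0.049993
q = 5.00%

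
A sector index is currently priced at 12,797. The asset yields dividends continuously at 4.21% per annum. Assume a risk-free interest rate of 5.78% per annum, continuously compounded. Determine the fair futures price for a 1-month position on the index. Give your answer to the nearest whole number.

12,814

F = S·e^((r − q)T) = 12797 · e^((0.0578 − 0.0421) × 1/12)
= 12797 · e^0.001308 = 12797 × 1.001309
F = 12,814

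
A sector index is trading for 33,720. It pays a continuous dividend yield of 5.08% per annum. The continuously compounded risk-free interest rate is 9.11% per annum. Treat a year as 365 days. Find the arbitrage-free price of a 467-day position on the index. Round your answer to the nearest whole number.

F = S·e^((r − q)T) = 33720 · e^((0.0911 − 0.0508) × 467/365)
= 33720 · e^0.051562 = 33720 × 1.052914
F = 35,504

35,504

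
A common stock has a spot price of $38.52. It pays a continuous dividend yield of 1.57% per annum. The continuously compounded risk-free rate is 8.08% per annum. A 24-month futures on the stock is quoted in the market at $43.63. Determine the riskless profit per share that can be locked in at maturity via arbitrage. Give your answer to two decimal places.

Fair futures: F* = S·e^(carry·T), with carry = (r − q) = 0.0808 − 0.0157 = 0.0651
F* = 38.52 · e^(0.0651 × 24/12) = 38.52 · e^0.130200 = 38.52 × 1.139056 = $43.8764
Market $43.63 < fair $43.8764: forward underpriced → reverse cash-and-carry (short spot, go long the forward).
At maturity, profit = |F_mkt − F*| = |43.63 − 43.8764| = $0.25 per share

$0.25 per share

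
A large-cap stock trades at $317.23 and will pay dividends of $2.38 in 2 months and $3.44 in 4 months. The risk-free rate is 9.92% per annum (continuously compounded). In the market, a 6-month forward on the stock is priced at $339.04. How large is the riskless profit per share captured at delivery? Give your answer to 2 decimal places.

PV(dividends) I = 2.38·e^(−0.0992·2/12) + 3.44·e^(−0.0992·4/12) = 5.6691
Fair forward F* = (S − I)·e^(rT) = (317.23 − 5.6691)·e^0.049600 = 311.5609 × 1.050851 = 327.4041
Market $339.04 > fair 327.4041: forward overpriced → cash-and-carry (borrow at r, buy the stock and collect the dividends, short the forward).
Profit at T = |F_mkt − F*| = |339.04 − 327.4041| = $11.64 per share

$11.64 per share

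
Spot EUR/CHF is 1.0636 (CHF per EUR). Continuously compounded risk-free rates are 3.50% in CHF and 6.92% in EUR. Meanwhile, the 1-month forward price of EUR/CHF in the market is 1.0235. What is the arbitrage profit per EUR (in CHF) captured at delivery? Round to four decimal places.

0.0371 per EUR (in CHF)

Fair forward: F* = S·e^(carry·T), with carry = (r_CHF − r_EUR) = 0.0350 − 0.0692 = -0.0342
F* = 1.0636 · e^(-0.0342 × 1/12) = 1.0636 · e^-0.002850 = 1.0636 × 0.997154 = 1.0606
Market 1.0235 < fair 1.0606: forward underpriced → reverse cash-and-carry (short spot, go long the forward).
At maturity, profit = |F_mkt − F*| = |1.0235 − 1.0606| = 0.0371 per EUR (in CHF)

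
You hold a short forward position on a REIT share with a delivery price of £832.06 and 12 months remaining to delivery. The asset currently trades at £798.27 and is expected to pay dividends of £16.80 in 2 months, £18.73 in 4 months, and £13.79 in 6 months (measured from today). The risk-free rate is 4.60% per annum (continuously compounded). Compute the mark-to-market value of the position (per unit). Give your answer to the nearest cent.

£44.98

PV(remaining dividends) I = 16.80·e^(−0.0460·2/12) + 18.73·e^(−0.0460·4/12) + 13.79·e^(−0.0460·6/12) = 48.5931
Current forward F = (S − I)·e^(rT) = (798.27 − 48.5931)·e^(0.0460·12/12) = 749.6769 × 1.047074 = 784.9672
Value (long) = (F − K)·e^(−rT) = (784.9672 − 832.06) × 0.955042 = -44.9756
Short position value = −(long value) = £44.98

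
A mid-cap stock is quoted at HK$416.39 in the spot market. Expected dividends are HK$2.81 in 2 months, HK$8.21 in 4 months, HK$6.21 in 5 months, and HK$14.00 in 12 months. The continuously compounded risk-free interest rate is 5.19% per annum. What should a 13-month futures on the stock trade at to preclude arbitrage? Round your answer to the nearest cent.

PV(dividends) I = 2.81·e^(−0.0519·2/12) + 8.21·e^(−0.0519·4/12) + 6.21·e^(−0.0519·5/12) + 14.00·e^(−0.0519·12/12)
I = 2.7858 + 8.0692 + 6.0772 + 13.2919 = 30.2241
F = (S − I)·e^(rT) = (416.39 − 30.2241) · e^(0.0519·13/12)
= 386.1659 · e^0.056225 = 386.1659 × 1.057836 = HK$408.50

HK$408.50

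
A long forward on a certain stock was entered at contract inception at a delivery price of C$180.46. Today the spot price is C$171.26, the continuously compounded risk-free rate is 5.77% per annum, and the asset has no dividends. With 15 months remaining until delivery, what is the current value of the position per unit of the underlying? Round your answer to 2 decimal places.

C$3.36

Current fair forward for the remaining 15 months: F = S·e^(r·T), r = 0.0577
F = 171.26 · e^(0.0577 × 15/12) = 171.26 × 1.074790 = 184.0685
Value of long forward = (F − K)·e^(−rT) = (184.0685 − 180.46) · e^(−0.0577·15/12)
= 3.6085 × 0.930415 = 3.36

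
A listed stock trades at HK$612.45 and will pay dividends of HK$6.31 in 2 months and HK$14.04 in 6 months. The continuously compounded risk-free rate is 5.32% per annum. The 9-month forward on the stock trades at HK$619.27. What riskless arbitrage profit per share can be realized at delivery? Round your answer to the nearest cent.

HK$2.63 per share

PV(dividends) I = 6.31·e^(−0.0532·2/12) + 14.04·e^(−0.0532·6/12) = 19.9258
Fair forward F* = (S − I)·e^(rT) = (612.45 − 19.9258)·e^0.039900 = 592.5242 × 1.040707 = 616.6441
Market HK$619.27 > fair 616.6441: forward overpriced → cash-and-carry (borrow at r, buy the stock and collect the dividends, short the forward).
Profit at T = |F_mkt − F*| = |619.27 − 616.6441| = HK$2.63 per share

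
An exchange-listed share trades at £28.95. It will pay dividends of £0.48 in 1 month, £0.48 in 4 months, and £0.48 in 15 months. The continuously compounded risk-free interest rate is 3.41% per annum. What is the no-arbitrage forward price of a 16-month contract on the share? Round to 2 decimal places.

£28.82

PV(dividends) I = 0.48·e^(−0.0341·1/12) + 0.48·e^(−0.0341·4/12) + 0.48·e^(−0.0341·15/12)
I = 0.4786 + 0.4746 + 0.4600 = 1.4132
F = (S − I)·e^(rT) = (28.95 − 1.4132) · e^(0.0341·16/12)
= 27.5368 · e^0.045467 = 27.5368 × 1.046516 = £28.82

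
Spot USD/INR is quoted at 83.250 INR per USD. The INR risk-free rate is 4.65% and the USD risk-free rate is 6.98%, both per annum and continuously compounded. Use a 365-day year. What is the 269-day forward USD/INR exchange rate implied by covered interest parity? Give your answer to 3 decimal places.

F = S·e^((r_INR − r_USD)T) = 83.250 · e^((0.0465 − 0.0698) × 269/365)
= 83.250 · e^-0.017172 = 83.250 × 0.982975
F = 81.833 INR per USD

81.833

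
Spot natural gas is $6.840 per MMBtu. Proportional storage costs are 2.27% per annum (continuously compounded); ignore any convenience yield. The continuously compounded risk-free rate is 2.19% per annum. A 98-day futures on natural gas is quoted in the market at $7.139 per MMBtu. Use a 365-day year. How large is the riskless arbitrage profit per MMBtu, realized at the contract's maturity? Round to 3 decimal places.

$0.217 per MMBtu

Fair futures: F* = S·e^(carry·T), with carry = (r + u) = 0.0219 + 0.0227 = 0.0446
F* = 6.840 · e^(0.0446 × 98/365) = 6.840 · e^0.011975 = 6.840 × 1.012047 = $6.9224
Market $7.139 > fair $6.9224: forward overpriced → cash-and-carry (buy spot, short the forward).
At maturity, profit = |F_mkt − F*| = |7.139 − 6.9224| = $0.217 per MMBtu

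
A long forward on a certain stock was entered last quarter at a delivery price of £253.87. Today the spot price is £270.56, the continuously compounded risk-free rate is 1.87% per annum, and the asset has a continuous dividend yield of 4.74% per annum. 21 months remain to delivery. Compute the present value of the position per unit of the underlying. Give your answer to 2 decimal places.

£3.33

Current fair forward for the remaining 21 months: F = S·e^((r − q)·T), (r − q) = 0.0187 − 0.0474 = -0.0287
F = 270.56 · e^(-0.0287 × 21/12) = 270.56 × 0.951015 = 257.3066
Value of long forward = (F − K)·e^(−rT) = (257.3066 − 253.87) · e^(−0.0187·21/12)
= 3.4366 × 0.967805 = 3.33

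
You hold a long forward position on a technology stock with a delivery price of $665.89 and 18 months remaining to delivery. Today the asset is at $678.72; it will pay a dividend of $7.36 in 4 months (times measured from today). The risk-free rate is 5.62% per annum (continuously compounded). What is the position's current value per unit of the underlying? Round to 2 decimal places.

$59.44

PV(remaining dividends) I = 7.36·e^(−0.0562·4/12) = 7.2234
Current forward F = (S − I)·e^(rT) = (678.72 − 7.2234)·e^(0.0562·18/12) = 671.4966 × 1.087955 = 730.5581
Value (long) = (F − K)·e^(−rT) = (730.5581 − 665.89) × 0.919155 = 59.4400
Value = $59.44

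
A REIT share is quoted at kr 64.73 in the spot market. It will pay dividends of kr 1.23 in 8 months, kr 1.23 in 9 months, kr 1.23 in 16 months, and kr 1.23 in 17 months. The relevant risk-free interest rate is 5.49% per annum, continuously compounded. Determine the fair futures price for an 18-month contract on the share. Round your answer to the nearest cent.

kr 65.24

PV(dividends) I = 1.23·e^(−0.0549·8/12) + 1.23·e^(−0.0549·9/12) + 1.23·e^(−0.0549·16/12) + 1.23·e^(−0.0549·17/12)
I = 1.1858 + 1.1804 + 1.1432 + 1.1380 = 4.6474
F = (S − I)·e^(rT) = (64.73 − 4.6474) · e^(0.0549·18/12)
= 60.0826 · e^0.082350 = 60.0826 × 1.085836 = kr 65.24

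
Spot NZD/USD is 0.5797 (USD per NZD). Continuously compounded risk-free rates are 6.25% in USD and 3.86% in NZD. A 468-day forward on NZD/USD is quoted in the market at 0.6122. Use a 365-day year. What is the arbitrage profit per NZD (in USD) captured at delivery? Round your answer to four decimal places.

Fair forward: F* = S·e^(carry·T), with carry = (r_USD − r_NZD) = 0.0625 − 0.0386 = 0.0239
F* = 0.5797 · e^(0.0239 × 468/365) = 0.5797 · e^0.030644 = 0.5797 × 1.031118 = 0.5977
Market 0.6122 > fair 0.5977: forward overpriced → cash-and-carry (buy spot, short the forward).
At maturity, profit = |F_mkt − F*| = |0.6122 − 0.5977| = 0.0145 per NZD (in USD)

0.0145 per NZD (in USD)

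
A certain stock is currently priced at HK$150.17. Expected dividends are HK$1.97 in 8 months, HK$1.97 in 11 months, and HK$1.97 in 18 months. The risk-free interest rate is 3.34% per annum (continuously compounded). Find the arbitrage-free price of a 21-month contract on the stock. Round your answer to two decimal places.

HK$153.15

PV(dividends) I = 1.97·e^(−0.0334·8/12) + 1.97·e^(−0.0334·11/12) + 1.97·e^(−0.0334·18/12)
I = 1.9266 + 1.9106 + 1.8737 = 5.7109
F = (S − I)·e^(rT) = (150.17 − 5.7109) · e^(0.0334·21/12)
= 144.4591 · e^0.058450 = 144.4591 × 1.060192 = HK$153.15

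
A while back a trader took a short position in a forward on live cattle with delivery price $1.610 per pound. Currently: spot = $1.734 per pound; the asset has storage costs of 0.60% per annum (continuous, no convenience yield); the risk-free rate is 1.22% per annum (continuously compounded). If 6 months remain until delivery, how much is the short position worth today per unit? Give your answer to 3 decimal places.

-$0.139 per pound

Current fair forward for the remaining 6 months: F = S·e^((r + u)·T), (r + u) = 0.0122 + 0.0060 = 0.0182
F = 1.734 · e^(0.0182 × 6/12) = 1.734 × 1.009142 = 1.7499
Value of long forward = (F − K)·e^(−rT) = (1.7499 − 1.610) · e^(−0.0122·6/12)
= 0.1399 × 0.993919 = 0.139
Short position value = −(long value) = -$0.139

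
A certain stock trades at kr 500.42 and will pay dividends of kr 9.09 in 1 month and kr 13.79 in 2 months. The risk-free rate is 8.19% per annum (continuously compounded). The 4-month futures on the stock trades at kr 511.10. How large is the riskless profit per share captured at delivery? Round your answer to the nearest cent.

kr 20.09 per share

PV(dividends) I = 9.09·e^(−0.0819·1/12) + 13.79·e^(−0.0819·2/12) = 22.6312
Fair futures F* = (S − I)·e^(rT) = (500.42 − 22.6312)·e^0.027300 = 477.7888 × 1.027676 = 491.0121
Market kr 511.10 > fair 491.0121: forward overpriced → cash-and-carry (borrow at r, buy the stock and collect the dividends, short the forward).
Profit at T = |F_mkt − F*| = |511.10 − 491.0121| = kr 20.09 per share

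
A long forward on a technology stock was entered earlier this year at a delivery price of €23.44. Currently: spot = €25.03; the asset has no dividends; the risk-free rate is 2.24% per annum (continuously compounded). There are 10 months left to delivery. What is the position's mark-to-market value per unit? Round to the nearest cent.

Current fair forward for the remaining 10 months: F = S·e^(r·T), r = 0.0224
F = 25.03 · e^(0.0224 × 10/12) = 25.03 × 1.018842 = 25.5016
Value of long forward = (F − K)·e^(−rT) = (25.5016 − 23.44) · e^(−0.0224·10/12)
= 2.0616 × 0.981506 = 2.02

€2.02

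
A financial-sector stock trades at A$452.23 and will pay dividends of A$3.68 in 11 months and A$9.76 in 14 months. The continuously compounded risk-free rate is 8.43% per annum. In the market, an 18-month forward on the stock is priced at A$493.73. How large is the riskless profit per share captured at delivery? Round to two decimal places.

PV(dividends) I = 3.68·e^(−0.0843·11/12) + 9.76·e^(−0.0843·14/12) = 12.2521
Fair forward F* = (S − I)·e^(rT) = (452.23 − 12.2521)·e^0.126450 = 439.9779 × 1.134793 = 499.2838
Market A$493.73 < fair 499.2838: forward underpriced → reverse cash-and-carry (short the stock, invest proceeds at r, pay the dividends, go long the forward).
Profit at T = |F_mkt − F*| = |493.73 − 499.2838| = A$5.55 per share

A$5.55 per share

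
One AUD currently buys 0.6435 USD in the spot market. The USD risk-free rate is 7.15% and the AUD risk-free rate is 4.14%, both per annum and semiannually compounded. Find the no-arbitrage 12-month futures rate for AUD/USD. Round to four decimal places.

0.6626

By covered interest parity, F = S · (1+r_USD/2)^(2T) / (1+r_AUD/2)^(2T)
= 0.6435 × 1.072778 / 1.041828 = 0.6435 × 1.029707
F = 0.6626 USD per AUD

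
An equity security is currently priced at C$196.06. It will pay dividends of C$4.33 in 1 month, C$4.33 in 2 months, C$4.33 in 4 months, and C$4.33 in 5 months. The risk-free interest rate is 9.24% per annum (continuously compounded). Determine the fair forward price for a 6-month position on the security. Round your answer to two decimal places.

PV(dividends) I = 4.33·e^(−0.0924·1/12) + 4.33·e^(−0.0924·2/12) + 4.33·e^(−0.0924·4/12) + 4.33·e^(−0.0924·5/12)
I = 4.2968 + 4.2638 + 4.1987 + 4.1665 = 16.9258
F = (S − I)·e^(rT) = (196.06 − 16.9258) · e^(0.0924·6/12)
= 179.1342 · e^0.046200 = 179.1342 × 1.047284 = C$187.60

C$187.60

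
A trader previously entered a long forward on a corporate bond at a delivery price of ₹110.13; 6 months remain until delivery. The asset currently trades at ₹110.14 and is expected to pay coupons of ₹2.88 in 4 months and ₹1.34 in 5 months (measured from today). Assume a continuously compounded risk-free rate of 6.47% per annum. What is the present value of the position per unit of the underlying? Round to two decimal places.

-₹0.61

PV(remaining coupons) I = 2.88·e^(−0.0647·4/12) + 1.34·e^(−0.0647·5/12) = 4.1229
Current forward F = (S − I)·e^(rT) = (110.14 − 4.1229)·e^(0.0647·6/12) = 106.0171 × 1.032879 = 109.5028
Value (long) = (F − K)·e^(−rT) = (109.5028 − 110.13) × 0.968168 = -0.6072
Value = -₹0.61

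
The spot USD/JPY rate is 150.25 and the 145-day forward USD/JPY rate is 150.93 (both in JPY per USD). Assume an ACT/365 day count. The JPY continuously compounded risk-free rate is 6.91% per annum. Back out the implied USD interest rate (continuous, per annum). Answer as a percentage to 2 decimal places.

5.77%

F = S·e^((r_JPY − r_USD)T) ⇒ r_USD = r_JPY − ln(F/S)/T
ln(150.93/150.25) = 0.004516; /(145/365) = 0.011368
r_USD = 0.0691 − 0.011368 = 0.057732
r_USD = 5.77%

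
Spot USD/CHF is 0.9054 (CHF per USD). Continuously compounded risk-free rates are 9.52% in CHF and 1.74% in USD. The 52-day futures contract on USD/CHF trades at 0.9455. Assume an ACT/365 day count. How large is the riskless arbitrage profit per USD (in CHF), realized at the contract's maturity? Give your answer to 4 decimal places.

0.0300 per USD (in CHF)

Fair futures: F* = S·e^(carry·T), with carry = (r_CHF − r_USD) = 0.0952 − 0.0174 = 0.0778
F* = 0.9054 · e^(0.0778 × 52/365) = 0.9054 · e^0.011084 = 0.9054 × 1.011146 = 0.9155
Market 0.9455 > fair 0.9155: forward overpriced → cash-and-carry (buy spot, short the forward).
At maturity, profit = |F_mkt − F*| = |0.9455 − 0.9155| = 0.0300 per USD (in CHF)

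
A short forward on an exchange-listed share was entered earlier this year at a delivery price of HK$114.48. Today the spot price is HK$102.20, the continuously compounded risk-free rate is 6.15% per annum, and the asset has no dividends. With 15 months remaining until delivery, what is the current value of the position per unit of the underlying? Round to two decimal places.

HK$3.81

Current fair forward for the remaining 15 months: F = S·e^(r·T), r = 0.0615
F = 102.20 · e^(0.0615 × 15/12) = 102.20 × 1.079907 = 110.3665
Value of long forward = (F − K)·e^(−rT) = (110.3665 − 114.48) · e^(−0.0615·15/12)
= -4.1135 × 0.926006 = -3.81
Short position value = −(long value) = HK$3.81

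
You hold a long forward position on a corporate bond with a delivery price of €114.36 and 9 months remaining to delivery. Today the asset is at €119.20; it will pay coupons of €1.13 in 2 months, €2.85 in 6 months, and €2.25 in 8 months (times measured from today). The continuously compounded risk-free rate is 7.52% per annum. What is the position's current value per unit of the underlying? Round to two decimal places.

€5.11

PV(remaining coupons) I = 1.13·e^(−0.0752·2/12) + 2.85·e^(−0.0752·6/12) + 2.25·e^(−0.0752·8/12) = 6.0007
Current forward F = (S − I)·e^(rT) = (119.20 − 6.0007)·e^(0.0752·9/12) = 113.1993 × 1.058021 = 119.7672
Value (long) = (F − K)·e^(−rT) = (119.7672 − 114.36) × 0.945161 = 5.1107
Value = €5.11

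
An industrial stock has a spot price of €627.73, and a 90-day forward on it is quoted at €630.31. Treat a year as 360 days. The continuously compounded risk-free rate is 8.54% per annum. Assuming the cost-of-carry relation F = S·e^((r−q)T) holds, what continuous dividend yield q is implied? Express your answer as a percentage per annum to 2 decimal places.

6.90%

From F = S·e^((r−q)T): (r − q) = ln(F/S)/T
ln(630.31/627.73) = ln(1.004110) = 0.004102
(r − q) = 0.004102 / (90/360) = 0.016408
q = r − ln(F/S)/T = 0.0854 − 0.016408 = 0.068992
q = 6.90%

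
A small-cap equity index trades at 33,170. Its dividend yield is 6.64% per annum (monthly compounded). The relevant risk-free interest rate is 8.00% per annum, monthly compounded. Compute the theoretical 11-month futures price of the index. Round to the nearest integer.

F = S · (1+r/12)^(12T) / (1+q/12)^(12T)
= 33170 × 1.075827 / 1.062579 = 33170 × 1.012468
F = 33,584

33,584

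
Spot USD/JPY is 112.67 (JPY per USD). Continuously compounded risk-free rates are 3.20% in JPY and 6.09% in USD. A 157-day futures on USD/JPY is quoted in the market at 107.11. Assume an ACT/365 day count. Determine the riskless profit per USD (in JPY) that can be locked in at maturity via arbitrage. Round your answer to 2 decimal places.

Fair futures: F* = S·e^(carry·T), with carry = (r_JPY − r_USD) = 0.0320 − 0.0609 = -0.0289
F* = 112.67 · e^(-0.0289 × 157/365) = 112.67 · e^-0.012431 = 112.67 × 0.987646 = 111.2781
Market 107.11 < fair 111.2781: forward underpriced → reverse cash-and-carry (short spot, go long the forward).
At maturity, profit = |F_mkt − F*| = |107.11 − 111.2781| = 4.17 per USD (in JPY)

4.17 per USD (in JPY)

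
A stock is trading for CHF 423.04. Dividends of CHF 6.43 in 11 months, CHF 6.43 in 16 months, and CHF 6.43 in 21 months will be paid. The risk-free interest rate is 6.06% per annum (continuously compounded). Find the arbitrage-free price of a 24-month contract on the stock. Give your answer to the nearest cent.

PV(dividends) I = 6.43·e^(−0.0606·11/12) + 6.43·e^(−0.0606·16/12) + 6.43·e^(−0.0606·21/12)
I = 6.0826 + 5.9309 + 5.7830 = 17.7965
F = (S − I)·e^(rT) = (423.04 − 17.7965) · e^(0.0606·24/12)
= 405.2435 · e^0.121200 = 405.2435 × 1.128851 = CHF 457.46

CHF 457.46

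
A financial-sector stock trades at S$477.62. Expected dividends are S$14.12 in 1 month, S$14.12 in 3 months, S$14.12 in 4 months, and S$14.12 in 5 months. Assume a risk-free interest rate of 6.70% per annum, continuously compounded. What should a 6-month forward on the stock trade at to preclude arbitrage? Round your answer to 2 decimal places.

S$436.54

PV(dividends) I = 14.12·e^(−0.0670·1/12) + 14.12·e^(−0.0670·3/12) + 14.12·e^(−0.0670·4/12) + 14.12·e^(−0.0670·5/12)
I = 14.0414 + 13.8855 + 13.8081 + 13.7313 = 55.4663
F = (S − I)·e^(rT) = (477.62 − 55.4663) · e^(0.0670·6/12)
= 422.1537 · e^0.033500 = 422.1537 × 1.034067 = S$436.54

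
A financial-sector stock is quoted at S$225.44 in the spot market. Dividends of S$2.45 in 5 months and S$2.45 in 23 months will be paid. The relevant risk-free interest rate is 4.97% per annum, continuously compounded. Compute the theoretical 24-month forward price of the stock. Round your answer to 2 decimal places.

S$243.89

PV(dividends) I = 2.45·e^(−0.0497·5/12) + 2.45·e^(−0.0497·23/12)
I = 2.3998 + 2.2274 = 4.6272
F = (S − I)·e^(rT) = (225.44 − 4.6272) · e^(0.0497·24/12)
= 220.8128 · e^0.099400 = 220.8128 × 1.104508 = S$243.89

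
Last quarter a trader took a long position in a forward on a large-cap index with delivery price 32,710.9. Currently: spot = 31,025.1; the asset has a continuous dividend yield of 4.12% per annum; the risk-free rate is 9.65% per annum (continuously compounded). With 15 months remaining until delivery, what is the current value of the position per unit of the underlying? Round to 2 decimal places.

473.91

Current fair forward for the remaining 15 months: F = S·e^((r − q)·T), (r − q) = 0.0965 − 0.0412 = 0.0553
F = 31025.1 · e^(0.0553 × 15/12) = 31025.1 × 1.07157015 = 33245.5711
Value of long forward = (F − K)·e^(−rT) = (33245.5711 − 32710.9) · e^(−0.0965·15/12)
= 534.6711 × 0.88636628 = 473.91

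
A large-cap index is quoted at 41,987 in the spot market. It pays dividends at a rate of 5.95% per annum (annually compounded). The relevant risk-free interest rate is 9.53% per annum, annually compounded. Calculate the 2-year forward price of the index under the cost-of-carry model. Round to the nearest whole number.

F = S · (1+r)^T / (1+q)^T
= 41987 × 1.199682 / 1.122540 = 41987 × 1.068721
F = 44,872

44,872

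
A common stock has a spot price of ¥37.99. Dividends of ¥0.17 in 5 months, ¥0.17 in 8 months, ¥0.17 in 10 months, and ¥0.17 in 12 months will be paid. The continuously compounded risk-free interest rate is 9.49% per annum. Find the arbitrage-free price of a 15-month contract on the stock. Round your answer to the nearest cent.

PV(dividends) I = 0.17·e^(−0.0949·5/12) + 0.17·e^(−0.0949·8/12) + 0.17·e^(−0.0949·10/12) + 0.17·e^(−0.0949·12/12)
I = 0.1634 + 0.1596 + 0.1571 + 0.1546 = 0.6347
F = (S − I)·e^(rT) = (37.99 − 0.6347) · e^(0.0949·15/12)
= 37.3553 · e^0.118625 = 37.3553 × 1.125948 = ¥42.06

¥42.06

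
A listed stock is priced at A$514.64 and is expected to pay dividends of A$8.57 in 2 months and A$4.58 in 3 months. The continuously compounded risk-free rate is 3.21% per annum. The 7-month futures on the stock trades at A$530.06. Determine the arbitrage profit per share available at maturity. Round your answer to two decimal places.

A$19.01 per share

PV(dividends) I = 8.57·e^(−0.0321·2/12) + 4.58·e^(−0.0321·3/12) = 13.0677
Fair futures F* = (S − I)·e^(rT) = (514.64 − 13.0677)·e^0.018725 = 501.5723 × 1.018901 = 511.0525
Market A$530.06 > fair 511.0525: forward overpriced → cash-and-carry (borrow at r, buy the stock and collect the dividends, short the forward).
Profit at T = |F_mkt − F*| = |530.06 − 511.0525| = A$19.01 per share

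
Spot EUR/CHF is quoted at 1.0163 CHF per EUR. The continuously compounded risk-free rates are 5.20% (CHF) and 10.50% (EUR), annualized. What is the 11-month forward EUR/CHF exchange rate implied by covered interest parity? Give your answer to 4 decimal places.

0.9681

F = S·e^((r_CHF − r_EUR)T) = 1.0163 · e^((0.0520 − 0.1050) × 11/12)
= 1.0163 · e^-0.048583 = 1.0163 × 0.952578
F = 0.9681 CHF per EUR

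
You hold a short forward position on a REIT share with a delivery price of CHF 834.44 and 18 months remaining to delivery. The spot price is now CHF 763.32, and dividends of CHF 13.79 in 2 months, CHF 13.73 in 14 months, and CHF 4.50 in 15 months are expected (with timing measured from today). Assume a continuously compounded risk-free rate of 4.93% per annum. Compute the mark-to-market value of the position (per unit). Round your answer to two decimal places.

CHF 42.51

PV(remaining dividends) I = 13.79·e^(−0.0493·2/12) + 13.73·e^(−0.0493·14/12) + 4.50·e^(−0.0493·15/12) = 30.8708
Current forward F = (S − I)·e^(rT) = (763.32 − 30.8708)·e^(0.0493·18/12) = 732.4492 × 1.076753 = 788.6669
Value (long) = (F − K)·e^(−rT) = (788.6669 − 834.44) × 0.928718 = -42.5103
Short position value = −(long value) = CHF 42.51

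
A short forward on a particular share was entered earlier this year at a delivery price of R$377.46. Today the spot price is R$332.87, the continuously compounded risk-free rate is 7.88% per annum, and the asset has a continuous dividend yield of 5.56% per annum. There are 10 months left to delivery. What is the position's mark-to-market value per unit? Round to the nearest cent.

Current fair forward for the remaining 10 months: F = S·e^((r − q)·T), (r − q) = 0.0788 − 0.0556 = 0.0232
F = 332.87 · e^(0.0232 × 10/12) = 332.87 × 1.019521 = 339.3680
Value of long forward = (F − K)·e^(−rT) = (339.3680 − 377.46) · e^(−0.0788·10/12)
= -38.0920 × 0.936443 = -35.67
Short position value = −(long value) = R$35.67

R$35.67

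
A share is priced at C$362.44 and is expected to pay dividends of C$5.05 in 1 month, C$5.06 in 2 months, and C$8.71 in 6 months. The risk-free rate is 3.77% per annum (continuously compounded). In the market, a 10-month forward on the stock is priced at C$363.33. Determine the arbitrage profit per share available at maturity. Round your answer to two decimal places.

PV(dividends) I = 5.05·e^(−0.0377·1/12) + 5.06·e^(−0.0377·2/12) + 8.71·e^(−0.0377·6/12) = 18.6098
Fair forward F* = (S − I)·e^(rT) = (362.44 − 18.6098)·e^0.031417 = 343.8302 × 1.031916 = 354.8039
Market C$363.33 > fair 354.8039: forward overpriced → cash-and-carry (borrow at r, buy the stock and collect the dividends, short the forward).
Profit at T = |F_mkt − F*| = |363.33 − 354.8039| = C$8.53 per share

C$8.53 per share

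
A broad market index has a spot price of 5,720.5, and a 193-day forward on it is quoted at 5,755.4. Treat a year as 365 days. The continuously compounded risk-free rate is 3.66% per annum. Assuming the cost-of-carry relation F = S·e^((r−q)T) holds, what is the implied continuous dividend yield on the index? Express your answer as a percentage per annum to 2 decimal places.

2.51%

From F = S·e^((r−q)T): (r − q) = ln(F/S)/T
ln(5755.4/5720.5) = ln(1.006101) = 0.006082
(r − q) = 0.006082 / (193/365) = 0.011502
q = r − ln(F/S)/T = 0.0366 − 0.011502 = 0.025098
q = 2.51%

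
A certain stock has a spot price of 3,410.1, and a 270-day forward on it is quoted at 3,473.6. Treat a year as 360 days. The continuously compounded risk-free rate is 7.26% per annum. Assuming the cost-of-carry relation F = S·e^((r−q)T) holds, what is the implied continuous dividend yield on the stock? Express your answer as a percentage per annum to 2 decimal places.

4.80%

From F = S·e^((r−q)T): (r − q) = ln(F/S)/T
ln(3473.6/3410.1) = ln(1.018621) = 0.018450
(r − q) = 0.018450 / (270/360) = 0.024600
q = r − ln(F/S)/T = 0.0726 − 0.024600 = 0.048000
q = 4.80%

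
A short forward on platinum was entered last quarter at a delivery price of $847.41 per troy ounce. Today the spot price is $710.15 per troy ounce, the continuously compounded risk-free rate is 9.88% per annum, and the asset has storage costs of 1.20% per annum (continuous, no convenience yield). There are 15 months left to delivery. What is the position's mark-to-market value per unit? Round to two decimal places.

$28.08 per troy ounce

Current fair forward for the remaining 15 months: F = S·e^((r + u)·T), (r + u) = 0.0988 + 0.0120 = 0.1108
F = 710.15 · e^(0.1108 × 15/12) = 710.15 × 1.148550 = 815.6428
Value of long forward = (F − K)·e^(−rT) = (815.6428 − 847.41) · e^(−0.0988·15/12)
= -31.7672 × 0.883822 = -28.08
Short position value = −(long value) = $28.08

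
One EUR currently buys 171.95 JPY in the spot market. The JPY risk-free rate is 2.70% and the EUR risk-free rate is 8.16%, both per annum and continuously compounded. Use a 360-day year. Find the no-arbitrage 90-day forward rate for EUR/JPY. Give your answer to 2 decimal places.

F = S·e^((r_JPY − r_EUR)T) = 171.95 · e^((0.0270 − 0.0816) × 90/360)
= 171.95 · e^-0.013650 = 171.95 × 0.986443
F = 169.62 JPY per EUR

169.62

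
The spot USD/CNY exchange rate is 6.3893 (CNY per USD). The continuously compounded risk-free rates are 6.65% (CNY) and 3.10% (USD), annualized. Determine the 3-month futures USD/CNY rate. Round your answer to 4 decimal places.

6.4463

F = S·e^((r_CNY − r_USD)T) = 6.3893 · e^((0.0665 − 0.0310) × 3/12)
= 6.3893 · e^0.008875 = 6.3893 × 1.008914
F = 6.4463 CNY per USD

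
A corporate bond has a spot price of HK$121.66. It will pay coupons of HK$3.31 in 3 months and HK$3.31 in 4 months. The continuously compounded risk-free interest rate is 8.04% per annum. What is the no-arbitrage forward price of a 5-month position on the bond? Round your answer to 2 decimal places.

PV(coupons) I = 3.31·e^(−0.0804·3/12) + 3.31·e^(−0.0804·4/12)
I = 3.2441 + 3.2225 = 6.4666
F = (S − I)·e^(rT) = (121.66 − 6.4666) · e^(0.0804·5/12)
= 115.1934 · e^0.033500 = 115.1934 × 1.034067 = HK$119.12

HK$119.12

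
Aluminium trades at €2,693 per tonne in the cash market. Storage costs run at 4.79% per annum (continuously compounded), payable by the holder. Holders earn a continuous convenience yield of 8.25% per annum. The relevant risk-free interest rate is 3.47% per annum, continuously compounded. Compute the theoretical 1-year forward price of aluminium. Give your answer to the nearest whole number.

Net carry = r + u − y = 0.0347 + 0.0479 − 0.0825 = 0.0001
F = S·e^((r+u−y)T) = 2693 · e^(0.0001 × 1) = 2693 · e^0.000100
= 2693 × 1.000100 = €2,693 per tonne

€2,693 per tonne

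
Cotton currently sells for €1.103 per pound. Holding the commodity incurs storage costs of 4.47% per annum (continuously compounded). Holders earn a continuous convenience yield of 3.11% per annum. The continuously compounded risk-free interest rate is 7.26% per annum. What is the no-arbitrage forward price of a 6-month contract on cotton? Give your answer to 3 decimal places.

Net carry = r + u − y = 0.0726 + 0.0447 − 0.0311 = 0.0862
F = S·e^((r+u−y)T) = 1.103 · e^(0.0862 × 6/12) = 1.103 · e^0.043100
= 1.103 × 1.044042 = €1.152 per pound

€1.152 per pound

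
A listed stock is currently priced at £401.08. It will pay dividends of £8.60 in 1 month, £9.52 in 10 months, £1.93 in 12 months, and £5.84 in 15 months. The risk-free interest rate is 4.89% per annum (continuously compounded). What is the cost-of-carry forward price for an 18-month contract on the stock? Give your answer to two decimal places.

£404.66

PV(dividends) I = 8.60·e^(−0.0489·1/12) + 9.52·e^(−0.0489·10/12) + 1.93·e^(−0.0489·12/12) + 5.84·e^(−0.0489·15/12)
I = 8.5650 + 9.1399 + 1.8379 + 5.4937 = 25.0365
F = (S − I)·e^(rT) = (401.08 − 25.0365) · e^(0.0489·18/12)
= 376.0435 · e^0.073350 = 376.0435 × 1.076107 = £404.66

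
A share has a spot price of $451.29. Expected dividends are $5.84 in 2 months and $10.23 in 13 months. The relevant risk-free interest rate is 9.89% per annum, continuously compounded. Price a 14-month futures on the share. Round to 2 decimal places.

PV(dividends) I = 5.84·e^(−0.0989·2/12) + 10.23·e^(−0.0989·13/12)
I = 5.7445 + 9.1906 = 14.9351
F = (S − I)·e^(rT) = (451.29 − 14.9351) · e^(0.0989·14/12)
= 436.3549 · e^0.115383 = 436.3549 × 1.122303 = $489.72

$489.72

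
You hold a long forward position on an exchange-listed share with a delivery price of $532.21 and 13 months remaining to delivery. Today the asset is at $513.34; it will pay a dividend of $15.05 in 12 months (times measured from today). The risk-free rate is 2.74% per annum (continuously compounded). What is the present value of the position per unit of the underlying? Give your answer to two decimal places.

PV(remaining dividends) I = 15.05·e^(−0.0274·12/12) = 14.6432
Current forward F = (S − I)·e^(rT) = (513.34 − 14.6432)·e^(0.0274·13/12) = 498.6968 × 1.030128 = 513.7215
Value (long) = (F − K)·e^(−rT) = (513.7215 − 532.21) × 0.970753 = -17.9478
Value = -$17.95

-$17.95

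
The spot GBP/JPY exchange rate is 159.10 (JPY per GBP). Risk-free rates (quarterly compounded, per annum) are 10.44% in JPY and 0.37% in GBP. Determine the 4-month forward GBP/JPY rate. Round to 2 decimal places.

By covered interest parity, F = S · (1+r_JPY/4)^(4T) / (1+r_GBP/4)^(4T)
= 159.10 × 1.034951 / 1.001234 = 159.10 × 1.033675
F = 164.46 JPY per GBP

164.46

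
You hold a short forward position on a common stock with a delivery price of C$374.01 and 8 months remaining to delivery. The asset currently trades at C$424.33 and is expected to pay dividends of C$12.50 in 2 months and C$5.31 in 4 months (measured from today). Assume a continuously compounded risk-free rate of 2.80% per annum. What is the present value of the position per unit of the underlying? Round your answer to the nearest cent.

PV(remaining dividends) I = 12.50·e^(−0.0280·2/12) + 5.31·e^(−0.0280·4/12) = 17.7025
Current forward F = (S − I)·e^(rT) = (424.33 − 17.7025)·e^(0.0280·8/12) = 406.6275 × 1.018842 = 414.2892
Value (long) = (F − K)·e^(−rT) = (414.2892 − 374.01) × 0.981506 = 39.5343
Short position value = −(long value) = -C$39.53

-C$39.53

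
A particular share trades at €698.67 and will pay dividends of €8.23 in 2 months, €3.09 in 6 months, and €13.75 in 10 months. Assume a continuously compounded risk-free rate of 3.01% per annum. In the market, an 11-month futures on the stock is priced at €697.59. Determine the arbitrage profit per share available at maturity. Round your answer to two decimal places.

PV(dividends) I = 8.23·e^(−0.0301·2/12) + 3.09·e^(−0.0301·6/12) + 13.75·e^(−0.0301·10/12) = 24.6421
Fair futures F* = (S − I)·e^(rT) = (698.67 − 24.6421)·e^0.027592 = 674.0279 × 1.027976 = 692.8845
Market €697.59 > fair 692.8845: forward overpriced → cash-and-carry (borrow at r, buy the stock and collect the dividends, short the forward).
Profit at T = |F_mkt − F*| = |697.59 − 692.8845| = €4.71 per share

€4.71 per share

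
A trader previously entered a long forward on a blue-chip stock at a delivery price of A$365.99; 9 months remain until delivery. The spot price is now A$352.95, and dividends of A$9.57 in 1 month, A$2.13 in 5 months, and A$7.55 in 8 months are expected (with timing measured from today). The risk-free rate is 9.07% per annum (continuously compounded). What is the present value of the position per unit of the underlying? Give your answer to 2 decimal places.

-A$7.63

PV(remaining dividends) I = 9.57·e^(−0.0907·1/12) + 2.13·e^(−0.0907·5/12) + 7.55·e^(−0.0907·8/12) = 18.6560
Current forward F = (S − I)·e^(rT) = (352.95 − 18.6560)·e^(0.0907·9/12) = 334.2940 × 1.070392 = 357.8256
Value (long) = (F − K)·e^(−rT) = (357.8256 − 365.99) × 0.934237 = -7.6275
Value = -A$7.63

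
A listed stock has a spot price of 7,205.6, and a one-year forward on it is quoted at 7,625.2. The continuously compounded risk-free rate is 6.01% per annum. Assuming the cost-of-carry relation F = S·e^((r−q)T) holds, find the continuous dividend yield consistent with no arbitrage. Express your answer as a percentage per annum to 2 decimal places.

From F = S·e^((r−q)T): (r − q) = ln(F/S)/T
ln(7625.2/7205.6) = ln(1.058232) = 0.056600
(r − q) = 0.056600 / (12/12) = 0.056600
q = r − ln(F/S)/T = 0.0601 − 0.056600 = 0.003500
q = 0.35%

0.35%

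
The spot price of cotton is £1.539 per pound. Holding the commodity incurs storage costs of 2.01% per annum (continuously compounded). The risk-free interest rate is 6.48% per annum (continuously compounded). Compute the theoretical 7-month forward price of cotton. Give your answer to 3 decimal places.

Net carry = r + u − y = 0.0648 + 0.0201 − 0.0000 = 0.0849
F = S·e^((r+u−y)T) = 1.539 · e^(0.0849 × 7/12) = 1.539 · e^0.049525
= 1.539 × 1.050772 = £1.617 per pound

£1.617 per pound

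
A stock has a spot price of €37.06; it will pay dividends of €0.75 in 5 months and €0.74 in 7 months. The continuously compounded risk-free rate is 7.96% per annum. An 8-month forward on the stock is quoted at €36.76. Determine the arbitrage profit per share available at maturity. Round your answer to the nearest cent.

€0.81 per share

PV(dividends) I = 0.75·e^(−0.0796·5/12) + 0.74·e^(−0.0796·7/12) = 1.4320
Fair forward F* = (S − I)·e^(rT) = (37.06 − 1.4320)·e^0.053067 = 35.6280 × 1.054500 = 37.5697
Market €36.76 < fair 37.5697: forward underpriced → reverse cash-and-carry (short the stock, invest proceeds at r, pay the dividends, go long the forward).
Profit at T = |F_mkt − F*| = |36.76 − 37.5697| = €0.81 per share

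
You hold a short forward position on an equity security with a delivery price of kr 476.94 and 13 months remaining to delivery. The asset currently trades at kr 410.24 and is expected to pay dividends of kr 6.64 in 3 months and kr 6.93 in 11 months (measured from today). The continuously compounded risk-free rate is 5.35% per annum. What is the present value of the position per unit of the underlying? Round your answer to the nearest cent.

kr 52.99

PV(remaining dividends) I = 6.64·e^(−0.0535·3/12) + 6.93·e^(−0.0535·11/12) = 13.1501
Current forward F = (S − I)·e^(rT) = (410.24 − 13.1501)·e^(0.0535·13/12) = 397.0899 × 1.059671 = 420.7847
Value (long) = (F − K)·e^(−rT) = (420.7847 − 476.94) × 0.943689 = -52.9931
Short position value = −(long value) = kr 52.99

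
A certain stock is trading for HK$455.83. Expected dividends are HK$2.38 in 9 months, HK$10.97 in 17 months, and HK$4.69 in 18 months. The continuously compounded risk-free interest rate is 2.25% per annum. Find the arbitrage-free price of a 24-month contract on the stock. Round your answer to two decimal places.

HK$458.51

PV(dividends) I = 2.38·e^(−0.0225·9/12) + 10.97·e^(−0.0225·17/12) + 4.69·e^(−0.0225·18/12)
I = 2.3402 + 10.6258 + 4.5344 = 17.5004
F = (S − I)·e^(rT) = (455.83 − 17.5004) · e^(0.0225·24/12)
= 438.3296 · e^0.045000 = 438.3296 × 1.046028 = HK$458.51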